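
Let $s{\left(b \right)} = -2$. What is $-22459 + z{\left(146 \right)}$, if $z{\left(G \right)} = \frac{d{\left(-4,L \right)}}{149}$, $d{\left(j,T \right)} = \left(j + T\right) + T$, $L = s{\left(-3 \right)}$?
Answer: $- \frac{3346399}{149} \approx -22459.0$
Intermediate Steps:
$L = -2$
$d{\left(j,T \right)} = j + 2 T$ ($d{\left(j,T \right)} = \left(T + j\right) + T = j + 2 T$)
$z{\left(G \right)} = - \frac{8}{149}$ ($z{\left(G \right)} = \frac{-4 + 2 \left(-2\right)}{149} = \left(-4 - 4\right) \frac{1}{149} = \left(-8\right) \frac{1}{149} = - \frac{8}{149}$)
$-22459 + z{\left(146 \right)} = -22459 - \frac{8}{149} = - \frac{3346399}{149}$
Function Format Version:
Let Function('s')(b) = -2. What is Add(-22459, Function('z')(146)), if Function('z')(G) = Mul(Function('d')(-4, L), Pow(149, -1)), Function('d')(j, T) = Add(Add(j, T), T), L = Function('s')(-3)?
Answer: Rational(-3346399, 149) ≈ -22459.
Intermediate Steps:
L = -2
Function('d')(j, T) = Add(j, Mul(2, T)) (Function('d')(j, T) = Add(Add(T, j), T) = Add(j, Mul(2, T)))
Function('z')(G) = Rational(-8, 149) (Function('z')(G) = Mul(Add(-4, Mul(2, -2)), Pow(149, -1)) = Mul(Add(-4, -4), Rational(1, 149)) = Mul(-8, Rational(1, 149)) = Rational(-8, 149))
Add(-22459, Function('z')(146)) = Add(-22459, Rational(-8, 149)) = Rational(-3346399, 149)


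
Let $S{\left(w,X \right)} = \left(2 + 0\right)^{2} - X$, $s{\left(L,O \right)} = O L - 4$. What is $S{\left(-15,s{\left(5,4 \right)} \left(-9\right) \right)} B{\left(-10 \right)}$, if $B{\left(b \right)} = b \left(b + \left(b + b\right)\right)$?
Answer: $44400$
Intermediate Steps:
$s{\left(L,O \right)} = -4 + L O$ ($s{\left(L,O \right)} = L O - 4 = -4 + L O$)
$S{\left(w,X \right)} = 4 - X$ ($S{\left(w,X \right)} = 2^{2} - X = 4 - X$)
$B{\left(b \right)} = 3 b^{2}$ ($B{\left(b \right)} = b \left(b + 2 b\right) = b 3 b = 3 b^{2}$)
$S{\left(-15,s{\left(5,4 \right)} \left(-9\right) \right)} B{\left(-10 \right)} = \left(4 - \left(-4 + 5 \cdot 4\right) \left(-9\right)\right) 3 \left(-10\right)^{2} = \left(4 - \left(-4 + 20\right) \left(-9\right)\right) 3 \cdot 100 = \left(4 - 16 \left(-9\right)\right) 300 = \left(4 - -144\right) 300 = \left(4 + 144\right) 300 = 148 \cdot 300 = 44400$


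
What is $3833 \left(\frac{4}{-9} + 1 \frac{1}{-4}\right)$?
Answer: $- \frac{95825}{36} \approx -2661.8$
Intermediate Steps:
$3833 \left(\frac{4}{-9} + 1 \frac{1}{-4}\right) = 3833 \left(4 \left(- \frac{1}{9}\right) + 1 \left(- \frac{1}{4}\right)\right) = 3833 \left(- \frac{4}{9} - \frac{1}{4}\right) = 3833 \left(- \frac{25}{36}\right) = - \frac{95825}{36}$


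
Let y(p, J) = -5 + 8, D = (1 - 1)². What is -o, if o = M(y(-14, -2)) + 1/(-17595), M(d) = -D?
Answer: 1/17595 ≈ 5.6834e-5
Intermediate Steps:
D = 0 (D = 0² = 0)
y(p, J) = 3
M(d) = 0 (M(d) = -1*0 = 0)
o = -1/17595 (o = 0 + 1/(-17595) = 0 - 1/17595 = -1/17595 ≈ -5.6834e-5)
-o = -1*(-1/17595) = 1/17595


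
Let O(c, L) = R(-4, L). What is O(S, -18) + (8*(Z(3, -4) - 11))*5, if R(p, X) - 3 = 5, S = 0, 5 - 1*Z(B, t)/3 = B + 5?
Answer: -792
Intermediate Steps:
Z(B, t) = -3*B (Z(B, t) = 15 - 3*(B + 5) = 15 - 3*(5 + B) = 15 + (-15 - 3*B) = -3*B)
R(p, X) = 8 (R(p, X) = 3 + 5 = 8)
O(c, L) = 8
O(S, -18) + (8*(Z(3, -4) - 11))*5 = 8 + (8*(-3*3 - 11))*5 = 8 + (8*(-9 - 11))*5 = 8 + (8*(-20))*5 = 8 - 160*5 = 8 - 800 = -792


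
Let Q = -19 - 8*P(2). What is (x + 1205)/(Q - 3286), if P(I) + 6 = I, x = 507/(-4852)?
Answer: -5846153/15880596 ≈ -0.36813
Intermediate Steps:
x = -507/4852 (x = 507*(-1/4852) = -507/4852 ≈ -0.10449)
P(I) = -6 + I
Q = 13 (Q = -19 - 8*(-6 + 2) = -19 - 8*(-4) = -19 + 32 = 13)
(x + 1205)/(Q - 3286) = (-507/4852 + 1205)/(13 - 3286) = (5846153/4852)/(-3273) = (5846153/4852)*(-1/3273) = -5846153/15880596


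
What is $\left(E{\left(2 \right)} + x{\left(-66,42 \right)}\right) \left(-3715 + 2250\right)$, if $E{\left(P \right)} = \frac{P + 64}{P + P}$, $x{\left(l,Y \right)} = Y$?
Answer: $- \frac{171405}{2} \approx -85703.0$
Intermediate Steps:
$E{\left(P \right)} = \frac{64 + P}{2 P}$
$\left(E{\left(2 \right)} + x{\left(-66,42 \right)}\right) \left(-3715 + 2250\right) = \left(\frac{64 + 2}{2 \cdot 2} + 42\right) \left(-3715 + 2250\right) = \left(\frac{1}{2} \cdot \frac{1}{2} \cdot 66 + 42\right) \left(-1465\right) = \left(\frac{33}{2} + 42\right) \left(-1465\right) = \frac{117}{2} \left(-1465\right) = - \frac{171405}{2}$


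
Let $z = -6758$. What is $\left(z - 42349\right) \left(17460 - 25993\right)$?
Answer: $419030031$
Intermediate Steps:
$\left(z - 42349\right) \left(17460 - 25993\right) = \left(-6758 - 42349\right) \left(17460 - 25993\right) = \left(-49107\right) \left(-8533\right) = 419030031$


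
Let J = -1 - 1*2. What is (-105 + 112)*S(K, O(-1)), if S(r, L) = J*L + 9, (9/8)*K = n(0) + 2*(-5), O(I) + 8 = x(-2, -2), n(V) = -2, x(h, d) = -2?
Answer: 273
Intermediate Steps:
J = -3 (J = -1 - 2 = -3)
O(I) = -10 (O(I) = -8 - 2 = -10)
K = -32/3 (K = 8*(-2 + 2*(-5))/9 = 8*(-2 - 10)/9 = (8/9)*(-12) = -32/3 ≈ -10.667)
S(r, L) = 9 - 3*L (S(r, L) = -3*L + 9 = 9 - 3*L)
(-105 + 112)*S(K, O(-1)) = (-105 + 112)*(9 - 3*(-10)) = 7*(9 + 30) = 7*39 = 273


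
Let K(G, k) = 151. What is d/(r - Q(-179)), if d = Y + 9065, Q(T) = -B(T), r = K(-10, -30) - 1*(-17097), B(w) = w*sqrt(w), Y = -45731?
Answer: -210805056/101076281 - 2187738*I*sqrt(179)/101076281 ≈ -2.0856 - 0.28958*I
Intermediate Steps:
B(w) = w**(3/2)
r = 17248 (r = 151 - 1*(-17097) = 151 + 17097 = 17248)
Q(T) = -T**(3/2)
d = -36666 (d = -45731 + 9065 = -36666)
d/(r - Q(-179)) = -36666/(17248 - (-1)*(-179)**(3/2)) = -36666/(17248 - (-1)*(-179*I*sqrt(179))) = -36666/(17248 - 179*I*sqrt(179))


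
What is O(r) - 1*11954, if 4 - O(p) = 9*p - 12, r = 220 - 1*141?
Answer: -12649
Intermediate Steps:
r = 79 (r = 220 - 141 = 79)
O(p) = 16 - 9*p (O(p) = 4 - (9*p - 12) = 4 - (-12 + 9*p) = 4 + (12 - 9*p) = 16 - 9*p)
O(r) - 1*11954 = (16 - 9*79) - 1*11954 = (16 - 711) - 11954 = -695 - 11954 = -12649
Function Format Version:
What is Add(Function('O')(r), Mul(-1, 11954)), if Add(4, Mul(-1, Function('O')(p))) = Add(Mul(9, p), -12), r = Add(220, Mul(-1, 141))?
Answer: -12649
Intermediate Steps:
r = 79 (r = Add(220, -141) = 79)
Function('O')(p) = Add(16, Mul(-9, p)) (Function('O')(p) = Add(4, Mul(-1, Add(Mul(9, p), -12))) = Add(4, Mul(-1, Add(-12, Mul(9, p)))) = Add(4, Add(12, Mul(-9, p))) = Add(16, Mul(-9, p)))
Add(Function('O')(r), Mul(-1, 11954)) = Add(Add(16, Mul(-9, 79)), Mul(-1, 11954)) = Add(Add(16, -711), -11954) = Add(-695, -11954) = -12649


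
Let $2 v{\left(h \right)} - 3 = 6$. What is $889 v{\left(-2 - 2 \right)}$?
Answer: $\frac{8001}{2} \approx 4000.5$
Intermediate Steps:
$v{\left(h \right)} = \frac{9}{2}$ ($v{\left(h \right)} = \frac{3}{2} + \frac{1}{2} \cdot 6 = \frac{3}{2} + 3 = \frac{9}{2}$)
$889 v{\left(-2 - 2 \right)} = 889 \cdot \frac{9}{2} = \frac{8001}{2}$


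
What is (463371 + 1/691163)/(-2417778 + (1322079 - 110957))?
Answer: -160132445237/416997990464 ≈ -0.38401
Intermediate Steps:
(463371 + 1/691163)/(-2417778 + (1322079 - 110957)) = (463371 + 1/691163)/(-2417778 + 1211122) = (320264890474/691163)/(-1206656) = (320264890474/691163)*(-1/1206656) = -160132445237/416997990464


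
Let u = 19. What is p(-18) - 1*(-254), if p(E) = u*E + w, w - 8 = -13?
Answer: -93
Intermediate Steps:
w = -5 (w = 8 - 13 = -5)
p(E) = -5 + 19*E (p(E) = 19*E - 5 = -5 + 19*E)
p(-18) - 1*(-254) = (-5 + 19*(-18)) - 1*(-254) = (-5 - 342) + 254 = -347 + 254 = -93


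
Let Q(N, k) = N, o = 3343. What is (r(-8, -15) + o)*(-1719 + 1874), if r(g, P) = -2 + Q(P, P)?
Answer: 515530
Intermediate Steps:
r(g, P) = -2 + P
(r(-8, -15) + o)*(-1719 + 1874) = ((-2 - 15) + 3343)*(-1719 + 1874) = (-17 + 3343)*155 = 3326*155 = 515530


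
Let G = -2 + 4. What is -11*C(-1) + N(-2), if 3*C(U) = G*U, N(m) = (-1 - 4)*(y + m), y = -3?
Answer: 97/3 ≈ 32.333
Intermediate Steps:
G = 2
N(m) = 15 - 5*m (N(m) = (-1 - 4)*(-3 + m) = -5*(-3 + m) = 15 - 5*m)
C(U) = 2*U/3 (C(U) = (2*U)/3 = 2*U/3)
-11*C(-1) + N(-2) = -22*(-1)/3 + (15 - 5*(-2)) = -11*(-⅔) + (15 + 10) = 22/3 + 25 = 97/3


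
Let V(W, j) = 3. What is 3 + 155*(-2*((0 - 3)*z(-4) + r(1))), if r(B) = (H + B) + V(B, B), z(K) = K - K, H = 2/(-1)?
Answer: -617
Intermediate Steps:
H = -2 (H = 2*(-1) = -2)
z(K) = 0
r(B) = 1 + B (r(B) = (-2 + B) + 3 = 1 + B)
3 + 155*(-2*((0 - 3)*z(-4) + r(1))) = 3 + 155*(-2*((0 - 3)*0 + (1 + 1))) = 3 + 155*(-2*(-3*0 + 2)) = 3 + 155*(-2*(0 + 2)) = 3 + 155*(-2*2) = 3 + 155*(-4) = 3 - 620 = -617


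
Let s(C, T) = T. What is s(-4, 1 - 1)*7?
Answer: 0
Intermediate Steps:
s(-4, 1 - 1)*7 = (1 - 1)*7 = 0*7 = 0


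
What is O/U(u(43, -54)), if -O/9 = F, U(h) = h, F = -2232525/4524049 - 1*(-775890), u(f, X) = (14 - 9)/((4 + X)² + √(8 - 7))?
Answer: -15802047949245453/4524049 ≈ -3.4929e+9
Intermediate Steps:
u(f, X) = 5/(1 + (4 + X)²) (u(f, X) = 5/((4 + X)² + √1) = 5/((4 + X)² + 1) = 5/(1 + (4 + X)²))
F = 3510162146085/4524049 (F = -2232525*1/4524049 + 775890 = -2232525/4524049 + 775890 = 3510162146085/4524049 ≈ 7.7589e+5)
O = -31591459314765/4524049 (O = -9*3510162146085/4524049 = -31591459314765/4524049 ≈ -6.9830e+6)
O/U(u(43, -54)) = -(6318291862953/4524049 + 6318291862953*(4 - 54)²/4524049) = -31591459314765/(4524049*(5/(1 + (-50)²))) = -31591459314765/(4524049*(5/(1 + 2500))) = -31591459314765/(4524049*(5/2501)) = -31591459314765/(4524049*(5*(1/2501))) = -31591459314765/(4524049*5/2501) = -31591459314765/4524049*2501/5 = -15802047949245453/4524049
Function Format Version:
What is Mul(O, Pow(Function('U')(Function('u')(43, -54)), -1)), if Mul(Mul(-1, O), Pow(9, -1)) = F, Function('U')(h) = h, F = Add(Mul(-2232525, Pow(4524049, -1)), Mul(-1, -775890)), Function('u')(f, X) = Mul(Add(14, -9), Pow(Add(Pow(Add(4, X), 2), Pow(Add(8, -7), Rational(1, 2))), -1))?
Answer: Rational(-15802047949245453, 4524049) ≈ -3.4929e+9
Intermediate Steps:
Function('u')(f, X) = Mul(5, Pow(Add(1, Pow(Add(4, X), 2)), -1)) (Function('u')(f, X) = Mul(5, Pow(Add(Pow(Add(4, X), 2), Pow(1, Rational(1, 2))), -1)) = Mul(5, Pow(Add(Pow(Add(4, X), 2), 1), -1)) = Mul(5, Pow(Add(1, Pow(Add(4, X), 2)), -1)))
F = Rational(3510162146085, 4524049) (F = Add(Mul(-2232525, Rational(1, 4524049)), 775890) = Add(Rational(-2232525, 4524049), 775890) = Rational(3510162146085, 4524049) ≈ 7.7589e+5)
O = Rational(-31591459314765, 4524049) (O = Mul(-9, Rational(3510162146085, 4524049)) = Rational(-31591459314765, 4524049) ≈ -6.9830e+6)
Mul(O, Pow(Function('U')(Function('u')(43, -54)), -1)) = Mul(Rational(-31591459314765, 4524049), Pow(Mul(5, Pow(Add(1, Pow(Add(4, -54), 2)), -1)), -1)) = Mul(Rational(-31591459314765, 4524049), Pow(Mul(5, Pow(Add(1, Pow(-50, 2)), -1)), -1)) = Mul(Rational(-31591459314765, 4524049), Pow(Mul(5, Pow(Add(1, 2500), -1)), -1)) = Mul(Rational(-31591459314765, 4524049), Pow(Mul(5, Pow(2501, -1)), -1)) = Mul(Rational(-31591459314765, 4524049), Pow(Mul(5, Rational(1, 2501)), -1)) = Mul(Rational(-31591459314765, 4524049), Pow(Rational(5, 2501), -1)) = Mul(Rational(-31591459314765, 4524049), Rational(2501, 5)) = Rational(-15802047949245453, 4524049)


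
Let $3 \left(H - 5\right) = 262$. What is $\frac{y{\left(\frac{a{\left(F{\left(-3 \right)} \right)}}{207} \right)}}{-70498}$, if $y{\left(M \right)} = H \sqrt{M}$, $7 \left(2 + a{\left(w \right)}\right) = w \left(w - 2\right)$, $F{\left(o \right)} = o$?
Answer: $- \frac{277 \sqrt{161}}{102151602} \approx -3.4407 \cdot 10^{-5}$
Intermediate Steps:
$H = \frac{277}{3}$ ($H = 5 + \frac{1}{3} \cdot 262 = 5 + \frac{262}{3} = \frac{277}{3} \approx 92.333$)
$a{\left(w \right)} = -2 + \frac{w \left(-2 + w\right)}{7}$ ($a{\left(w \right)} = -2 + \frac{w \left(w - 2\right)}{7} = -2 + \frac{w \left(-2 + w\right)}{7}$)
$y{\left(M \right)} = \frac{277 \sqrt{M}}{3}$
$\frac{y{\left(\frac{a{\left(F{\left(-3 \right)} \right)}}{207} \right)}}{-70498} = \frac{\frac{277}{3} \sqrt{\frac{-2 - - \frac{6}{7} + \frac{\left(-3\right)^{2}}{7}}{207}}}{-70498} = \frac{277 \sqrt{\left(-2 + \frac{6}{7} + \frac{1}{7} \cdot 9\right) \frac{1}{207}}}{3} \left(- \frac{1}{70498}\right) = \frac{277 \sqrt{\left(-2 + \frac{6}{7} + \frac{9}{7}\right) \frac{1}{207}}}{3} \left(- \frac{1}{70498}\right) = \frac{277 \sqrt{\frac{1}{7} \cdot \frac{1}{207}}}{3} \left(- \frac{1}{70498}\right) = \frac{277}{3 \cdot 3 \sqrt{161}} \left(- \frac{1}{70498}\right) = \frac{277 \frac{\sqrt{161}}{483}}{3} \left(- \frac{1}{70498}\right) = \frac{277 \sqrt{161}}{1449} \left(- \frac{1}{70498}\right) = - \frac{277 \sqrt{161}}{102151602}$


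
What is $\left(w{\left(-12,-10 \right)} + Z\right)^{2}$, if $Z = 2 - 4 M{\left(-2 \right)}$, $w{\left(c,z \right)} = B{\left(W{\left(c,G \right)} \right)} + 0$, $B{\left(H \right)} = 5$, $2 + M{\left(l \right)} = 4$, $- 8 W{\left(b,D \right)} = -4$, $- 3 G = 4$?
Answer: $1$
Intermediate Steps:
$G = - \frac{4}{3}$ ($G = \left(- \frac{1}{3}\right) 4 = - \frac{4}{3} \approx -1.3333$)
$W{\left(b,D \right)} = \frac{1}{2}$ ($W{\left(b,D \right)} = \left(- \frac{1}{8}\right) \left(-4\right) = \frac{1}{2}$)
$M{\left(l \right)} = 2$ ($M{\left(l \right)} = -2 + 4 = 2$)
$w{\left(c,z \right)} = 5$ ($w{\left(c,z \right)} = 5 + 0 = 5$)
$Z = -6$ ($Z = 2 - 8 = -6$)
$\left(w{\left(-12,-10 \right)} + Z\right)^{2} = \left(5 - 6\right)^{2} = \left(-1\right)^{2} = 1$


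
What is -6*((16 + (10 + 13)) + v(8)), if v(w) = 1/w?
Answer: -939/4 ≈ -234.75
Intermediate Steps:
-6*((16 + (10 + 13)) + v(8)) = -6*((16 + (10 + 13)) + 1/8) = -6*((16 + 23) + ⅛) = -6*(39 + ⅛) = -6*313/8 = -939/4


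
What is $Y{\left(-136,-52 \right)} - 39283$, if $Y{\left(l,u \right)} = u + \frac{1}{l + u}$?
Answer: $- \frac{7394981}{188} \approx -39335.0$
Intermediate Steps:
$Y{\left(-136,-52 \right)} - 39283 = \frac{1 + \left(-52\right)^{2} - -7072}{-136 - 52} - 39283 = \frac{1 + 2704 + 7072}{-188} - 39283 = \left(- \frac{1}{188}\right) 9777 - 39283 = - \frac{9777}{188} - 39283 = - \frac{7394981}{188}$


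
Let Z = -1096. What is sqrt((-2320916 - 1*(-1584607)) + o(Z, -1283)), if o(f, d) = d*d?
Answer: 2*sqrt(227445) ≈ 953.82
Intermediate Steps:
o(f, d) = d**2
sqrt((-2320916 - 1*(-1584607)) + o(Z, -1283)) = sqrt((-2320916 - 1*(-1584607)) + (-1283)**2) = sqrt((-2320916 + 1584607) + 1646089) = sqrt(-736309 + 1646089) = sqrt(909780) = 2*sqrt(227445)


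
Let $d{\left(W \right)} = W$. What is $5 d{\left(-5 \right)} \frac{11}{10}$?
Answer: $- \frac{55}{2} \approx -27.5$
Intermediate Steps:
$5 d{\left(-5 \right)} \frac{11}{10} = 5 \left(-5\right) \frac{11}{10} = - 25 \cdot 11 \cdot \frac{1}{10} = \left(-25\right) \frac{11}{10} = - \frac{55}{2}$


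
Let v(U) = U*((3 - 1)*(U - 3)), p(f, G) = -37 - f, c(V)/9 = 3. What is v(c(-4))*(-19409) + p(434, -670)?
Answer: -25154535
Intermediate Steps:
c(V) = 27 (c(V) = 9*3 = 27)
v(U) = U*(-6 + 2*U) (v(U) = U*(2*(-3 + U)) = U*(-6 + 2*U))
v(c(-4))*(-19409) + p(434, -670) = (2*27*(-3 + 27))*(-19409) + (-37 - 1*434) = (2*27*24)*(-19409) + (-37 - 434) = 1296*(-19409) - 471 = -25154064 - 471 = -25154535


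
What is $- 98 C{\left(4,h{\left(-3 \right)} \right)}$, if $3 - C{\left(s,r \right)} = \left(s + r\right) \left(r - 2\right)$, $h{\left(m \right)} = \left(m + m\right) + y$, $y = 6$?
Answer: $-1078$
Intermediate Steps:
$h{\left(m \right)} = 6 + 2 m$ ($h{\left(m \right)} = \left(m + m\right) + 6 = 2 m + 6 = 6 + 2 m$)
$C{\left(s,r \right)} = 3 - \left(-2 + r\right) \left(r + s\right)$ ($C{\left(s,r \right)} = 3 - \left(s + r\right) \left(r - 2\right) = 3 - \left(r + s\right) \left(-2 + r\right) = 3 - \left(-2 + r\right) \left(r + s\right)$)
$- 98 C{\left(4,h{\left(-3 \right)} \right)} = - 98 \left(3 - \left(6 + 2 \left(-3\right)\right)^{2} + 2 \left(6 + 2 \left(-3\right)\right) + 2 \cdot 4 - \left(6 + 2 \left(-3\right)\right) 4\right) = - 98 \left(3 - \left(6 - 6\right)^{2} + 2 \left(6 - 6\right) + 8 - \left(6 - 6\right) 4\right) = - 98 \left(3 - 0^{2} + 2 \cdot 0 + 8 - 0 \cdot 4\right) = - 98 \left(3 - 0 + 0 + 8 + 0\right) = - 98 \left(3 + 0 + 0 + 8 + 0\right) = \left(-98\right) 11 = -1078$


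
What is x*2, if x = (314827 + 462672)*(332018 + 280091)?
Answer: 951828270782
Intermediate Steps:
x = 475914135391 (x = 777499*612109 = 475914135391)
x*2 = 475914135391*2 = 951828270782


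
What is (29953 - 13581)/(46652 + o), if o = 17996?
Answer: 4093/16162 ≈ 0.25325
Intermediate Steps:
(29953 - 13581)/(46652 + o) = (29953 - 13581)/(46652 + 17996) = 16372/64648 = 16372*(1/64648) = 4093/16162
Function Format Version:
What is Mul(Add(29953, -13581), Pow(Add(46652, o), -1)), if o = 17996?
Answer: Rational(4093, 16162) ≈ 0.25325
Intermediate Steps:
Mul(Add(29953, -13581), Pow(Add(46652, o), -1)) = Mul(Add(29953, -13581), Pow(Add(46652, 17996), -1)) = Mul(16372, Pow(64648, -1)) = Mul(16372, Rational(1, 64648)) = Rational(4093, 16162)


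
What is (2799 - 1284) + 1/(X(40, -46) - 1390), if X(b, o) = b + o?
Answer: 2114939/1396 ≈ 1515.0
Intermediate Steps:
(2799 - 1284) + 1/(X(40, -46) - 1390) = (2799 - 1284) + 1/((40 - 46) - 1390) = 1515 + 1/(-6 - 1390) = 1515 + 1/(-1396) = 1515 - 1/1396 = 2114939/1396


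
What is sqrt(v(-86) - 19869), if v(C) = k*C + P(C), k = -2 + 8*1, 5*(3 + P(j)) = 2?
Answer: I*sqrt(509690)/5 ≈ 142.79*I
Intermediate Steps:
P(j) = -13/5 (P(j) = -3 + (1/5)*2 = -3 + 2/5 = -13/5)
k = 6 (k = -2 + 8 = 6)
v(C) = -13/5 + 6*C (v(C) = 6*C - 13/5 = -13/5 + 6*C)
sqrt(v(-86) - 19869) = sqrt((-13/5 + 6*(-86)) - 19869) = sqrt((-13/5 - 516) - 19869) = sqrt(-2593/5 - 19869) = sqrt(-101938/5) = I*sqrt(509690)/5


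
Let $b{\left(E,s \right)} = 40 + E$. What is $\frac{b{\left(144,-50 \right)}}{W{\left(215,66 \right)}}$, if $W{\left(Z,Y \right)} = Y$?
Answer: $\frac{92}{33} \approx 2.7879$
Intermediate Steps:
$\frac{b{\left(144,-50 \right)}}{W{\left(215,66 \right)}} = \frac{40 + 144}{66} = 184 \cdot \frac{1}{66} = \frac{92}{33}$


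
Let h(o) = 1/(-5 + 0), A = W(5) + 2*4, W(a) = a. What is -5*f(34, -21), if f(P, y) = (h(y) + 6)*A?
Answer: -377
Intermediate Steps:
A = 13 (A = 5 + 2*4 = 5 + 8 = 13)
h(o) = -1/5 (h(o) = 1/(-5) = -1/5)
f(P, y) = 377/5 (f(P, y) = (-1/5 + 6)*13 = (29/5)*13 = 377/5)
-5*f(34, -21) = -5*377/5 = -377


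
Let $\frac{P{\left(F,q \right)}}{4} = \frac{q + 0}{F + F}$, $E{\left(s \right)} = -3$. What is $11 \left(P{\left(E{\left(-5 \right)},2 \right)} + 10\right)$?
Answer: $\frac{286}{3} \approx 95.333$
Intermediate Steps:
$P{\left(F,q \right)} = \frac{2 q}{F}$ ($P{\left(F,q \right)} = 4 \frac{q + 0}{F + F} = 4 \frac{q}{2 F} = \frac{2 q}{F}$)
$11 \left(P{\left(E{\left(-5 \right)},2 \right)} + 10\right) = 11 \left(2 \cdot 2 \frac{1}{-3} + 10\right) = 11 \left(2 \cdot 2 \left(- \frac{1}{3}\right) + 10\right) = 11 \left(- \frac{4}{3} + 10\right) = 11 \cdot \frac{26}{3} = \frac{286}{3}$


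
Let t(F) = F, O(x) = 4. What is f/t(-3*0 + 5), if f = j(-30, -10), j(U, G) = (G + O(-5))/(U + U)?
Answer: 1/50 ≈ 0.020000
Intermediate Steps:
j(U, G) = (4 + G)/(2*U) (j(U, G) = (G + 4)/(U + U) = (4 + G)/((2*U)) = (4 + G)*(1/(2*U)) = (4 + G)/(2*U))
f = ⅒ (f = (½)*(4 - 10)/(-30) = (½)*(-1/30)*(-6) = ⅒ ≈ 0.10000)
f/t(-3*0 + 5) = 1/(10*(-3*0 + 5)) = 1/(10*(0 + 5)) = (⅒)/5 = (⅒)*(⅕) = 1/50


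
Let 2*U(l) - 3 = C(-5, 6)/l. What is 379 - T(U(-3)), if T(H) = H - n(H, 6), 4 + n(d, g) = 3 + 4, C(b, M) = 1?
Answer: 1142/3 ≈ 380.67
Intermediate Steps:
n(d, g) = 3 (n(d, g) = -4 + (3 + 4) = -4 + 7 = 3)
U(l) = 3/2 + 1/(2*l) (U(l) = 3/2 + (1/l)/2 = 3/2 + 1/(2*l))
T(H) = -3 + H (T(H) = H - 1*3 = H - 3 = -3 + H)
379 - T(U(-3)) = 379 - (-3 + (½)*(1 + 3*(-3))/(-3)) = 379 - (-3 + (½)*(-⅓)*(1 - 9)) = 379 - (-3 + (½)*(-⅓)*(-8)) = 379 - (-3 + 4/3) = 379 - 1*(-5/3) = 379 + 5/3 = 1142/3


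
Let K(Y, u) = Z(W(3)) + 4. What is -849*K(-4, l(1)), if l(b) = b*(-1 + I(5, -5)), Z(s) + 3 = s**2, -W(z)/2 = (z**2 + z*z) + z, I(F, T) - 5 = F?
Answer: -1498485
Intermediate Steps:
I(F, T) = 5 + F
W(z) = -4*z**2 - 2*z (W(z) = -2*((z**2 + z*z) + z) = -2*((z**2 + z**2) + z) = -2*(2*z**2 + z) = -2*(z + 2*z**2) = -4*z**2 - 2*z)
Z(s) = -3 + s**2
l(b) = 9*b (l(b) = b*(-1 + (5 + 5)) = b*(-1 + 10) = b*9 = 9*b)
K(Y, u) = 1765 (K(Y, u) = (-3 + (-2*3*(1 + 2*3))**2) + 4 = (-3 + (-2*3*(1 + 6))**2) + 4 = (-3 + (-2*3*7)**2) + 4 = (-3 + (-42)**2) + 4 = (-3 + 1764) + 4 = 1761 + 4 = 1765)
-849*K(-4, l(1)) = -849*1765 = -1498485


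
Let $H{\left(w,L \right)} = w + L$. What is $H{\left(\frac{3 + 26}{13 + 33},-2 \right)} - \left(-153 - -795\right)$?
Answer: $- \frac{29595}{46} \approx -643.37$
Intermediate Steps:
$H{\left(w,L \right)} = L + w$
$H{\left(\frac{3 + 26}{13 + 33},-2 \right)} - \left(-153 - -795\right) = \left(-2 + \frac{3 + 26}{13 + 33}\right) - \left(-153 - -795\right) = \left(-2 + \frac{29}{46}\right) - \left(-153 + 795\right) = \left(-2 + 29 \cdot \frac{1}{46}\right) - 642 = \left(-2 + \frac{29}{46}\right) - 642 = - \frac{63}{46} - 642 = - \frac{29595}{46}$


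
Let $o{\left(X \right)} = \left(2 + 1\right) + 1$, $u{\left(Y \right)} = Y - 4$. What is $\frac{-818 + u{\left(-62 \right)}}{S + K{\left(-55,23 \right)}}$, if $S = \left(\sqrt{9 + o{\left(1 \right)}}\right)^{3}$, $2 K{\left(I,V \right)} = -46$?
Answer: $- \frac{5083}{417} - \frac{2873 \sqrt{13}}{417} \approx -37.031$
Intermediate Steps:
$u{\left(Y \right)} = -4 + Y$
$o{\left(X \right)} = 4$ ($o{\left(X \right)} = 3 + 1 = 4$)
$K{\left(I,V \right)} = -23$ ($K{\left(I,V \right)} = \frac{1}{2} \left(-46\right) = -23$)
$S = 13 \sqrt{13}$ ($S = \left(\sqrt{9 + 4}\right)^{3} = \left(\sqrt{13}\right)^{3} = 13 \sqrt{13} \approx 46.872$)
$\frac{-818 + u{\left(-62 \right)}}{S + K{\left(-55,23 \right)}} = \frac{-818 - 66}{13 \sqrt{13} - 23} = \frac{-818 - 66}{-23 + 13 \sqrt{13}} = - \frac{884}{-23 + 13 \sqrt{13}}$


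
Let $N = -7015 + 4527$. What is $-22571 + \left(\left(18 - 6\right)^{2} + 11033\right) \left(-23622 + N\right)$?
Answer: $-291854041$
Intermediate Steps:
$N = -2488$
$-22571 + \left(\left(18 - 6\right)^{2} + 11033\right) \left(-23622 + N\right) = -22571 + \left(\left(18 - 6\right)^{2} + 11033\right) \left(-23622 - 2488\right) = -22571 + \left(12^{2} + 11033\right) \left(-26110\right) = -22571 + \left(144 + 11033\right) \left(-26110\right) = -22571 + 11177 \left(-26110\right) = -22571 - 291831470 = -291854041$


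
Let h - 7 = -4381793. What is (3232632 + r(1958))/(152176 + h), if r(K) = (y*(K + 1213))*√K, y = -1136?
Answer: -538772/704935 + 85768*√1958/100705 ≈ 36.922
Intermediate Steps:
h = -4381786 (h = 7 - 4381793 = -4381786)
r(K) = √K*(-1377968 - 1136*K) (r(K) = (-1136*(K + 1213))*√K = (-1136*(1213 + K))*√K = (-1377968 - 1136*K)*√K = √K*(-1377968 - 1136*K))
(3232632 + r(1958))/(152176 + h) = (3232632 + 1136*√1958*(-1213 - 1*1958))/(152176 - 4381786) = (3232632 + 1136*√1958*(-1213 - 1958))/(-4229610) = (3232632 + 1136*√1958*(-3171))*(-1/4229610) = (3232632 - 3602256*√1958)*(-1/4229610) = -538772/704935 + 85768*√1958/100705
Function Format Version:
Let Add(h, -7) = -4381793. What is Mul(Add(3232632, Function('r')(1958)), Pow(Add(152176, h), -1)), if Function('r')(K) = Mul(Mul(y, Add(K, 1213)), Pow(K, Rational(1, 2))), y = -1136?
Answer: Add(Rational(-538772, 704935), Mul(Rational(85768, 100705), Pow(1958, Rational(1, 2)))) ≈ 36.922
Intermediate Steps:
h = -4381786 (h = Add(7, -4381793) = -4381786)
Function('r')(K) = Mul(Pow(K, Rational(1, 2)), Add(-1377968, Mul(-1136, K))) (Function('r')(K) = Mul(Mul(-1136, Add(K, 1213)), Pow(K, Rational(1, 2))) = Mul(Mul(-1136, Add(1213, K)), Pow(K, Rational(1, 2))) = Mul(Add(-1377968, Mul(-1136, K)), Pow(K, Rational(1, 2))) = Mul(Pow(K, Rational(1, 2)), Add(-1377968, Mul(-1136, K))))
Mul(Add(3232632, Function('r')(1958)), Pow(Add(152176, h), -1)) = Mul(Add(3232632, Mul(1136, Pow(1958, Rational(1, 2)), Add(-1213, Mul(-1, 1958)))), Pow(Add(152176, -4381786), -1)) = Mul(Add(3232632, Mul(1136, Pow(1958, Rational(1, 2)), Add(-1213, -1958))), Pow(-4229610, -1)) = Mul(Add(3232632, Mul(1136, Pow(1958, Rational(1, 2)), -3171)), Rational(-1, 4229610)) = Mul(Add(3232632, Mul(-3602256, Pow(1958, Rational(1, 2)))), Rational(-1, 4229610)) = Add(Rational(-538772, 704935), Mul(Rational(85768, 100705), Pow(1958, Rational(1, 2))))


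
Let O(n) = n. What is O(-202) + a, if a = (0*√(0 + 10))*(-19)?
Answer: -202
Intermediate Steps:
a = 0 (a = (0*√10)*(-19) = 0*(-19) = 0)
O(-202) + a = -202 + 0 = -202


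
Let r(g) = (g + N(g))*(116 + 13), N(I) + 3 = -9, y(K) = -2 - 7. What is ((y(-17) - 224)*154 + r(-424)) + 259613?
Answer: 167487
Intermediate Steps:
y(K) = -9
N(I) = -12 (N(I) = -3 - 9 = -12)
r(g) = -1548 + 129*g (r(g) = (g - 12)*(116 + 13) = (-12 + g)*129 = -1548 + 129*g)
((y(-17) - 224)*154 + r(-424)) + 259613 = ((-9 - 224)*154 + (-1548 + 129*(-424))) + 259613 = (-233*154 + (-1548 - 54696)) + 259613 = (-35882 - 56244) + 259613 = -92126 + 259613 = 167487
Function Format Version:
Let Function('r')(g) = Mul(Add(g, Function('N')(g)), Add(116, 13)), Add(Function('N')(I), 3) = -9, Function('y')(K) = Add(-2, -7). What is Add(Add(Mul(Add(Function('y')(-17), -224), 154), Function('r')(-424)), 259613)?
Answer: 167487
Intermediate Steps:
Function('y')(K) = -9
Function('N')(I) = -12 (Function('N')(I) = Add(-3, -9) = -12)
Function('r')(g) = Add(-1548, Mul(129, g)) (Function('r')(g) = Mul(Add(g, -12), Add(116, 13)) = Mul(Add(-12, g), 129) = Add(-1548, Mul(129, g)))
Add(Add(Mul(Add(Function('y')(-17), -224), 154), Function('r')(-424)), 259613) = Add(Add(Mul(Add(-9, -224), 154), Add(-1548, Mul(129, -424))), 259613) = Add(Add(Mul(-233, 154), Add(-1548, -54696)), 259613) = Add(Add(-35882, -56244), 259613) = Add(-92126, 259613) = 167487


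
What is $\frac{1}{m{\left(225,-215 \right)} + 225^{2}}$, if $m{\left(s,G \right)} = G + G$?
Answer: $\frac{1}{50195} \approx 1.9922 \cdot 10^{-5}$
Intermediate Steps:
$m{\left(s,G \right)} = 2 G$
$\frac{1}{m{\left(225,-215 \right)} + 225^{2}} = \frac{1}{2 \left(-215\right) + 225^{2}} = \frac{1}{-430 + 50625} = \frac{1}{50195}$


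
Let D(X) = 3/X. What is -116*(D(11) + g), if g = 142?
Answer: -181540/11 ≈ -16504.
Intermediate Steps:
-116*(D(11) + g) = -116*(3/11 + 142) = -116*1565/11 = -181540/11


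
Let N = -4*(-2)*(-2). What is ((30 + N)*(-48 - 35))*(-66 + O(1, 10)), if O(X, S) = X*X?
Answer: 75530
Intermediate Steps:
O(X, S) = X**2
N = -16 (N = 8*(-2) = -16)
((30 + N)*(-48 - 35))*(-66 + O(1, 10)) = ((30 - 16)*(-48 - 35))*(-66 + 1**2) = (14*(-83))*(-66 + 1) = -1162*(-65) = 75530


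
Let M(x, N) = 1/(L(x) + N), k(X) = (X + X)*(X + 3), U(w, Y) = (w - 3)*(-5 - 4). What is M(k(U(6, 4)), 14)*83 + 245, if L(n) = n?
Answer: 321033/1310 ≈ 245.06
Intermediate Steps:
U(w, Y) = 27 - 9*w (U(w, Y) = (-3 + w)*(-9) = 27 - 9*w)
k(X) = 2*X*(3 + X) (k(X) = (2*X)*(3 + X) = 2*X*(3 + X))
M(x, N) = 1/(N + x) (M(x, N) = 1/(x + N) = 1/(N + x))
M(k(U(6, 4)), 14)*83 + 245 = 83/(14 + 2*(27 - 9*6)*(3 + (27 - 9*6))) + 245 = 83/(14 + 2*(27 - 54)*(3 + (27 - 54))) + 245 = 83/(14 + 2*(-27)*(3 - 27)) + 245 = 83/(14 + 2*(-27)*(-24)) + 245 = 83/(14 + 1296) + 245 = 83/1310 + 245 = 321033/1310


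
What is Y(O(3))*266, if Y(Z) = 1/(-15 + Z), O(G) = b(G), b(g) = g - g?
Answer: -266/15 ≈ -17.733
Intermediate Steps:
b(g) = 0
O(G) = 0
Y(O(3))*266 = 266/(-15 + 0) = 266/(-15) = -1/15*266 = -266/15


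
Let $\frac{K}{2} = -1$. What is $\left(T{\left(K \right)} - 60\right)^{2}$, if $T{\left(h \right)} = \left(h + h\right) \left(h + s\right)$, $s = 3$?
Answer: $4096$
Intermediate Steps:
$K = -2$ ($K = 2 \left(-1\right) = -2$)
$T{\left(h \right)} = 2 h \left(3 + h\right)$ ($T{\left(h \right)} = \left(h + h\right) \left(h + 3\right) = 2 h \left(3 + h\right)$)
$\left(T{\left(K \right)} - 60\right)^{2} = \left(2 \left(-2\right) \left(3 - 2\right) - 60\right)^{2} = \left(2 \left(-2\right) 1 - 60\right)^{2} = \left(-4 - 60\right)^{2} = \left(-64\right)^{2} = 4096$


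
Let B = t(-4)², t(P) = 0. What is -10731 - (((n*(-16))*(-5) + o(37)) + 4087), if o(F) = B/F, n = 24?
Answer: -16738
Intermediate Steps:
B = 0 (B = 0² = 0)
o(F) = 0 (o(F) = 0/F = 0)
-10731 - (((n*(-16))*(-5) + o(37)) + 4087) = -10731 - (((24*(-16))*(-5) + 0) + 4087) = -10731 - ((-384*(-5) + 0) + 4087) = -10731 - ((1920 + 0) + 4087) = -10731 - (1920 + 4087) = -10731 - 1*6007 = -10731 - 6007 = -16738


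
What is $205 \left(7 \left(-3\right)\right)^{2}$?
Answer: $90405$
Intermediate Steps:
$205 \left(7 \left(-3\right)\right)^{2} = 205 \left(-21\right)^{2} = 205 \cdot 441 = 90405$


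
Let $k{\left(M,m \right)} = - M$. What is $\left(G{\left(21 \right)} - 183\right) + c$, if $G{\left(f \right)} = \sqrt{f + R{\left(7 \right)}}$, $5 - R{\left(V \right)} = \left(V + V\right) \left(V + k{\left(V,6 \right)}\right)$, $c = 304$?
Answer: $121 + \sqrt{26} \approx 126.1$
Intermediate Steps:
$R{\left(V \right)} = 5$ ($R{\left(V \right)} = 5 - \left(V + V\right) \left(V - V\right) = 5 - 2 V 0 = 5 - 0 = 5 + 0 = 5$)
$G{\left(f \right)} = \sqrt{5 + f}$ ($G{\left(f \right)} = \sqrt{f + 5} = \sqrt{5 + f}$)
$\left(G{\left(21 \right)} - 183\right) + c = \left(\sqrt{5 + 21} - 183\right) + 304 = \left(\sqrt{26} - 183\right) + 304 = \left(-183 + \sqrt{26}\right) + 304 = 121 + \sqrt{26}$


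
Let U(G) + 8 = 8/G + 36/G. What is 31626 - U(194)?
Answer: 3068476/97 ≈ 31634.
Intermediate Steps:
U(G) = -8 + 44/G (U(G) = -8 + (8/G + 36/G) = -8 + 44/G)
31626 - U(194) = 31626 - (-8 + 44/194) = 31626 - (-8 + 44*(1/194)) = 31626 - (-8 + 22/97) = 31626 - 1*(-754/97) = 31626 + 754/97 = 3068476/97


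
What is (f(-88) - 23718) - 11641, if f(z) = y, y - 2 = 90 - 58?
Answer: -35325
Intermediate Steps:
y = 34 (y = 2 + (90 - 58) = 2 + 32 = 34)
f(z) = 34
(f(-88) - 23718) - 11641 = (34 - 23718) - 11641 = -23684 - 11641 = -35325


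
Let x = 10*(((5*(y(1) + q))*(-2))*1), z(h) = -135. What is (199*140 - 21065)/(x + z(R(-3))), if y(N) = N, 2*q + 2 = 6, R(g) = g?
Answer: -453/29 ≈ -15.621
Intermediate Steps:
q = 2 (q = -1 + (½)*6 = -1 + 3 = 2)
x = -300 (x = 10*(((5*(1 + 2))*(-2))*1) = 10*(((5*3)*(-2))*1) = 10*((15*(-2))*1) = 10*(-30*1) = 10*(-30) = -300)
(199*140 - 21065)/(x + z(R(-3))) = (199*140 - 21065)/(-300 - 135) = (27860 - 21065)/(-435) = 6795*(-1/435) = -453/29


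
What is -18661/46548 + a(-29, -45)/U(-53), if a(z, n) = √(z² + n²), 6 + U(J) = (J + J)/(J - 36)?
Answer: -18661/46548 - 89*√2866/428 ≈ -11.533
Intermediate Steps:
U(J) = -6 + 2*J/(-36 + J) (U(J) = -6 + (J + J)/(J - 36) = -6 + (2*J)/(-36 + J) = -6 + 2*J/(-36 + J))
a(z, n) = √(n² + z²)
-18661/46548 + a(-29, -45)/U(-53) = -18661/46548 + √((-45)² + (-29)²)/((4*(54 - 1*(-53))/(-36 - 53))) = -18661*1/46548 + √(2025 + 841)/((4*(54 + 53)/(-89))) = -18661/46548 + √2866/((4*(-1/89)*107)) = -18661/46548 + √2866/(-428/89) = -18661/46548 + √2866*(-89/428) = -18661/46548 - 89*√2866/428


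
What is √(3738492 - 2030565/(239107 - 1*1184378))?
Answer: √3340483830510279087/945271 ≈ 1933.5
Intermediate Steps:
√(3738492 - 2030565/(239107 - 1*1184378)) = √(3738492 - 2030565/(239107 - 1184378)) = √(3738492 - 2030565/(-945271)) = √(3738492 - 2030565*(-1/945271)) = √(3738492 + 2030565/945271) = √(3533890101897/945271) = √3340483830510279087/945271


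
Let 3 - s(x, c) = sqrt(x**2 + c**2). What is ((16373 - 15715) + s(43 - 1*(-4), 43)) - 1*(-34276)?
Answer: 34937 - sqrt(4058) ≈ 34873.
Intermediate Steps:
s(x, c) = 3 - sqrt(c**2 + x**2) (s(x, c) = 3 - sqrt(x**2 + c**2) = 3 - sqrt(c**2 + x**2))
((16373 - 15715) + s(43 - 1*(-4), 43)) - 1*(-34276) = ((16373 - 15715) + (3 - sqrt(43**2 + (43 - 1*(-4))**2))) - 1*(-34276) = (658 + (3 - sqrt(1849 + (43 + 4)**2))) + 34276 = (658 + (3 - sqrt(1849 + 47**2))) + 34276 = (658 + (3 - sqrt(1849 + 2209))) + 34276 = (658 + (3 - sqrt(4058))) + 34276 = (661 - sqrt(4058)) + 34276 = 34937 - sqrt(4058)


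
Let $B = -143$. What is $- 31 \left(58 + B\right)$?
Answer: $2635$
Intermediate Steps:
$- 31 \left(58 + B\right) = - 31 \left(58 - 143\right) = \left(-31\right) \left(-85\right) = 2635$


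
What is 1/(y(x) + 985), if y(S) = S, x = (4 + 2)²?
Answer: 1/1021 ≈ 0.00097943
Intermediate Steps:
x = 36 (x = 6² = 36)
1/(y(x) + 985) = 1/(36 + 985) = 1/1021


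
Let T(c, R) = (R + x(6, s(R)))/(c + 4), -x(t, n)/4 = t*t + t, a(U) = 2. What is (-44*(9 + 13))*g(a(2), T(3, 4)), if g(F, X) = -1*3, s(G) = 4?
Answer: 2904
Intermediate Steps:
x(t, n) = -4*t - 4*t² (x(t, n) = -4*(t*t + t) = -4*(t² + t) = -4*(t + t²) = -4*t - 4*t²)
T(c, R) = (-168 + R)/(4 + c) (T(c, R) = (R - 4*6*(1 + 6))/(c + 4) = (R - 4*6*7)/(4 + c) = (R - 168)/(4 + c) = (-168 + R)/(4 + c))
g(F, X) = -3
(-44*(9 + 13))*g(a(2), T(3, 4)) = -44*(9 + 13)*(-3) = -44*22*(-3) = -968*(-3) = 2904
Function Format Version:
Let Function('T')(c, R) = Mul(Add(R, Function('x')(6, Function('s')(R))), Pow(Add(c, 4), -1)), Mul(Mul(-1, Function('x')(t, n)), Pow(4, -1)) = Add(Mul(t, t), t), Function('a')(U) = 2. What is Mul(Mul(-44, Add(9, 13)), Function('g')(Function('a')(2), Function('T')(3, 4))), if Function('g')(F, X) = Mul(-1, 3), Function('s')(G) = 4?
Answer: 2904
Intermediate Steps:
Function('x')(t, n) = Add(Mul(-4, t), Mul(-4, Pow(t, 2))) (Function('x')(t, n) = Mul(-4, Add(Mul(t, t), t)) = Mul(-4, Add(Pow(t, 2), t)) = Mul(-4, Add(t, Pow(t, 2))) = Add(Mul(-4, t), Mul(-4, Pow(t, 2))))
Function('T')(c, R) = Mul(Pow(Add(4, c), -1), Add(-168, R)) (Function('T')(c, R) = Mul(Add(R, Mul(-4, 6, Add(1, 6))), Pow(Add(c, 4), -1)) = Mul(Add(R, Mul(-4, 6, 7)), Pow(Add(4, c), -1)) = Mul(Add(R, -168), Pow(Add(4, c), -1)) = Mul(Add(-168, R), Pow(Add(4, c), -1)) = Mul(Pow(Add(4, c), -1), Add(-168, R)))
Function('g')(F, X) = -3
Mul(Mul(-44, Add(9, 13)), Function('g')(Function('a')(2), Function('T')(3, 4))) = Mul(Mul(-44, Add(9, 13)), -3) = Mul(Mul(-44, 22), -3) = Mul(-968, -3) = 2904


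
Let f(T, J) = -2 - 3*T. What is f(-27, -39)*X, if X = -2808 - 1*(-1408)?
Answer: -110600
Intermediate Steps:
X = -1400 (X = -2808 + 1408 = -1400)
f(-27, -39)*X = (-2 - 3*(-27))*(-1400) = (-2 + 81)*(-1400) = 79*(-1400) = -110600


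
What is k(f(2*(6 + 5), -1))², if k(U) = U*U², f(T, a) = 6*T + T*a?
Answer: 1771561000000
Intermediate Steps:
k(U) = U³
k(f(2*(6 + 5), -1))² = (((2*(6 + 5))*(6 - 1))³)² = (((2*11)*5)³)² = ((22*5)³)² = (110³)² = 1331000² = 1771561000000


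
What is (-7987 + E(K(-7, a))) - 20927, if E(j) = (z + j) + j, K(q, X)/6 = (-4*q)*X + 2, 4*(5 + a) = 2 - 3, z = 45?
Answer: -30609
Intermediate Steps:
a = -21/4 (a = -5 + (2 - 3)/4 = -5 + (1/4)*(-1) = -5 - 1/4 = -21/4 ≈ -5.2500)
K(q, X) = 12 - 24*X*q (K(q, X) = 6*((-4*q)*X + 2) = 6*(-4*X*q + 2) = 6*(2 - 4*X*q) = 12 - 24*X*q)
E(j) = 45 + 2*j (E(j) = (45 + j) + j = 45 + 2*j)
(-7987 + E(K(-7, a))) - 20927 = (-7987 + (45 + 2*(12 - 24*(-21/4)*(-7)))) - 20927 = (-7987 + (45 + 2*(12 - 882))) - 20927 = (-7987 + (45 + 2*(-870))) - 20927 = (-7987 + (45 - 1740)) - 20927 = (-7987 - 1695) - 20927 = -9682 - 20927 = -30609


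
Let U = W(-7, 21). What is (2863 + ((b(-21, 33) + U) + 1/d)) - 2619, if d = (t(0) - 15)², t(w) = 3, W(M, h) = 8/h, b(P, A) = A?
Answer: 279607/1008 ≈ 277.39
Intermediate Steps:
U = 8/21 ≈ 0.38095
d = 144 (d = (3 - 15)² = (-12)² = 144)
(2863 + ((b(-21, 33) + U) + 1/d)) - 2619 = (2863 + ((33 + 8/21) + 1/144)) - 2619 = (2863 + (701/21 + 1/144)) - 2619 = (2863 + 33655/1008) - 2619 = 2919559/1008 - 2619 = 279607/1008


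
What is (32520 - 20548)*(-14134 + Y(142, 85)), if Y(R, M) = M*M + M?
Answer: -81696928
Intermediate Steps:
Y(R, M) = M + M² (Y(R, M) = M² + M = M + M²)
(32520 - 20548)*(-14134 + Y(142, 85)) = (32520 - 20548)*(-14134 + 85*(1 + 85)) = 11972*(-14134 + 85*86) = 11972*(-14134 + 7310) = 11972*(-6824) = -81696928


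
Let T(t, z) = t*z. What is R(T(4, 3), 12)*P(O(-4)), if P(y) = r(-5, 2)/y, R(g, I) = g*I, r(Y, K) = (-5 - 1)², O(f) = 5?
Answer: 5184/5 ≈ 1036.8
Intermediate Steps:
r(Y, K) = 36 (r(Y, K) = (-6)² = 36)
R(g, I) = I*g
P(y) = 36/y
R(T(4, 3), 12)*P(O(-4)) = (12*(4*3))*(36/5) = (12*12)*(36*(⅕)) = 144*(36/5) = 5184/5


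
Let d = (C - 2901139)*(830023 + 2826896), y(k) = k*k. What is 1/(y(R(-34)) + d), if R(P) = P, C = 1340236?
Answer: -1/5708095836701 ≈ -1.7519e-13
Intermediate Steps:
y(k) = k**2
d = -5708095837857 (d = (1340236 - 2901139)*(830023 + 2826896) = -1560903*3656919 = -5708095837857)
1/(y(R(-34)) + d) = 1/((-34)**2 - 5708095837857) = 1/(1156 - 5708095837857) = 1/(-5708095836701) = -1/5708095836701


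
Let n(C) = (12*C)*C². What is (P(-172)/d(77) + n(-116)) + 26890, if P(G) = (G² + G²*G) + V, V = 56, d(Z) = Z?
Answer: -1445256182/77 ≈ -1.8770e+7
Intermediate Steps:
n(C) = 12*C³
P(G) = 56 + G² + G³ (P(G) = (G² + G²*G) + 56 = (G² + G³) + 56 = 56 + G² + G³)
(P(-172)/d(77) + n(-116)) + 26890 = ((56 + (-172)² + (-172)³)/77 + 12*(-116)³) + 26890 = ((56 + 29584 - 5088448)*(1/77) + 12*(-1560896)) + 26890 = (-5058808*1/77 - 18730752) + 26890 = (-5058808/77 - 18730752) + 26890 = -1447326712/77 + 26890 = -1445256182/77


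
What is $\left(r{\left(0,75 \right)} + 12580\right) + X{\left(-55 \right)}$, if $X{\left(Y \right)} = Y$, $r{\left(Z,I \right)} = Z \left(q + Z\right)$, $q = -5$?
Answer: $12525$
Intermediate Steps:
$r{\left(Z,I \right)} = Z \left(-5 + Z\right)$
$\left(r{\left(0,75 \right)} + 12580\right) + X{\left(-55 \right)} = \left(0 \left(-5 + 0\right) + 12580\right) - 55 = \left(0 \left(-5\right) + 12580\right) - 55 = \left(0 + 12580\right) - 55 = 12580 - 55 = 12525$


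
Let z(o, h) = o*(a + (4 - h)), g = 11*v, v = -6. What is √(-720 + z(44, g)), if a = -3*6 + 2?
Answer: 6*√46 ≈ 40.694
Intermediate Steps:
a = -16 (a = -18 + 2 = -16)
g = -66 (g = 11*(-6) = -66)
z(o, h) = o*(-12 - h) (z(o, h) = o*(-16 + (4 - h)) = o*(-12 - h))
√(-720 + z(44, g)) = √(-720 - 1*44*(12 - 66)) = √(-720 - 1*44*(-54)) = √(-720 + 2376) = √1656 = 6*√46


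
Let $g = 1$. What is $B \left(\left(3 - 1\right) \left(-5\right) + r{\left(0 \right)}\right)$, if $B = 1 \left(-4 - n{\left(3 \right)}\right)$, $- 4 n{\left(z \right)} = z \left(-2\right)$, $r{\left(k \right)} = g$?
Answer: $\frac{99}{2} \approx 49.5$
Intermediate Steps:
$r{\left(k \right)} = 1$
$n{\left(z \right)} = \frac{z}{2}$ ($n{\left(z \right)} = - \frac{z \left(-2\right)}{4} = - \frac{\left(-2\right) z}{4} = \frac{z}{2}$)
$B = - \frac{11}{2}$ ($B = 1 \left(-4 - \frac{1}{2} \cdot 3\right) = 1 \left(-4 - \frac{3}{2}\right) = 1 \left(- \frac{11}{2}\right) = - \frac{11}{2} \approx -5.5$)
$B \left(\left(3 - 1\right) \left(-5\right) + r{\left(0 \right)}\right) = - \frac{11 \left(\left(3 - 1\right) \left(-5\right) + 1\right)}{2} = - \frac{11 \left(2 \left(-5\right) + 1\right)}{2} = - \frac{11 \left(-10 + 1\right)}{2} = \left(- \frac{11}{2}\right) \left(-9\right) = \frac{99}{2}$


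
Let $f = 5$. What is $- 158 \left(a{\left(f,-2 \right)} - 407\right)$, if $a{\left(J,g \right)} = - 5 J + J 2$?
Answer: $66676$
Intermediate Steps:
$a{\left(J,g \right)} = - 3 J$ ($a{\left(J,g \right)} = - 5 J + 2 J = - 3 J$)
$- 158 \left(a{\left(f,-2 \right)} - 407\right) = - 158 \left(\left(-3\right) 5 - 407\right) = - 158 \left(-15 - 407\right) = \left(-158\right) \left(-422\right) = 66676$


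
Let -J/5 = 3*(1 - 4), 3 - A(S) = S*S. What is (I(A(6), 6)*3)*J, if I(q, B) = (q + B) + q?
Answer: -8100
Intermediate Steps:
A(S) = 3 - S² (A(S) = 3 - S*S = 3 - S²)
I(q, B) = B + 2*q (I(q, B) = (B + q) + q = B + 2*q)
J = 45 (J = -15*(1 - 4) = -15*(-3) = -5*(-9) = 45)
(I(A(6), 6)*3)*J = ((6 + 2*(3 - 1*6²))*3)*45 = ((6 + 2*(3 - 1*36))*3)*45 = ((6 + 2*(3 - 36))*3)*45 = ((6 + 2*(-33))*3)*45 = ((6 - 66)*3)*45 = -60*3*45 = -180*45 = -8100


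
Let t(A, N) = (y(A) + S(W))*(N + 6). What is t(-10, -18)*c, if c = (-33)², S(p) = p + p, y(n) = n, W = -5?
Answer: 261360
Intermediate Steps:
S(p) = 2*p
t(A, N) = (-10 + A)*(6 + N) (t(A, N) = (A + 2*(-5))*(N + 6) = (A - 10)*(6 + N) = (-10 + A)*(6 + N))
c = 1089
t(-10, -18)*c = (-60 - 10*(-18) + 6*(-10) - 10*(-18))*1089 = (-60 + 180 - 60 + 180)*1089 = 240*1089 = 261360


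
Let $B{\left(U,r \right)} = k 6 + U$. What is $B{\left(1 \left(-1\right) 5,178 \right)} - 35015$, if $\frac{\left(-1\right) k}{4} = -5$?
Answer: $-34900$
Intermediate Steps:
$k = 20$ ($k = \left(-4\right) \left(-5\right) = 20$)
$B{\left(U,r \right)} = 120 + U$ ($B{\left(U,r \right)} = 20 \cdot 6 + U = 120 + U$)
$B{\left(1 \left(-1\right) 5,178 \right)} - 35015 = \left(120 + 1 \left(-1\right) 5\right) - 35015 = \left(120 - 5\right) - 35015 = 115 - 35015 = -34900$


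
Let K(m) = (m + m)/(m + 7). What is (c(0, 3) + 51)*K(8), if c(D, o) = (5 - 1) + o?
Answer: 928/15 ≈ 61.867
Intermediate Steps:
c(D, o) = 4 + o
K(m) = 2*m/(7 + m) (K(m) = (2*m)/(7 + m) = 2*m/(7 + m))
(c(0, 3) + 51)*K(8) = ((4 + 3) + 51)*(2*8/(7 + 8)) = (7 + 51)*(2*8/15) = 58*(2*8*(1/15)) = 58*(16/15) = 928/15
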